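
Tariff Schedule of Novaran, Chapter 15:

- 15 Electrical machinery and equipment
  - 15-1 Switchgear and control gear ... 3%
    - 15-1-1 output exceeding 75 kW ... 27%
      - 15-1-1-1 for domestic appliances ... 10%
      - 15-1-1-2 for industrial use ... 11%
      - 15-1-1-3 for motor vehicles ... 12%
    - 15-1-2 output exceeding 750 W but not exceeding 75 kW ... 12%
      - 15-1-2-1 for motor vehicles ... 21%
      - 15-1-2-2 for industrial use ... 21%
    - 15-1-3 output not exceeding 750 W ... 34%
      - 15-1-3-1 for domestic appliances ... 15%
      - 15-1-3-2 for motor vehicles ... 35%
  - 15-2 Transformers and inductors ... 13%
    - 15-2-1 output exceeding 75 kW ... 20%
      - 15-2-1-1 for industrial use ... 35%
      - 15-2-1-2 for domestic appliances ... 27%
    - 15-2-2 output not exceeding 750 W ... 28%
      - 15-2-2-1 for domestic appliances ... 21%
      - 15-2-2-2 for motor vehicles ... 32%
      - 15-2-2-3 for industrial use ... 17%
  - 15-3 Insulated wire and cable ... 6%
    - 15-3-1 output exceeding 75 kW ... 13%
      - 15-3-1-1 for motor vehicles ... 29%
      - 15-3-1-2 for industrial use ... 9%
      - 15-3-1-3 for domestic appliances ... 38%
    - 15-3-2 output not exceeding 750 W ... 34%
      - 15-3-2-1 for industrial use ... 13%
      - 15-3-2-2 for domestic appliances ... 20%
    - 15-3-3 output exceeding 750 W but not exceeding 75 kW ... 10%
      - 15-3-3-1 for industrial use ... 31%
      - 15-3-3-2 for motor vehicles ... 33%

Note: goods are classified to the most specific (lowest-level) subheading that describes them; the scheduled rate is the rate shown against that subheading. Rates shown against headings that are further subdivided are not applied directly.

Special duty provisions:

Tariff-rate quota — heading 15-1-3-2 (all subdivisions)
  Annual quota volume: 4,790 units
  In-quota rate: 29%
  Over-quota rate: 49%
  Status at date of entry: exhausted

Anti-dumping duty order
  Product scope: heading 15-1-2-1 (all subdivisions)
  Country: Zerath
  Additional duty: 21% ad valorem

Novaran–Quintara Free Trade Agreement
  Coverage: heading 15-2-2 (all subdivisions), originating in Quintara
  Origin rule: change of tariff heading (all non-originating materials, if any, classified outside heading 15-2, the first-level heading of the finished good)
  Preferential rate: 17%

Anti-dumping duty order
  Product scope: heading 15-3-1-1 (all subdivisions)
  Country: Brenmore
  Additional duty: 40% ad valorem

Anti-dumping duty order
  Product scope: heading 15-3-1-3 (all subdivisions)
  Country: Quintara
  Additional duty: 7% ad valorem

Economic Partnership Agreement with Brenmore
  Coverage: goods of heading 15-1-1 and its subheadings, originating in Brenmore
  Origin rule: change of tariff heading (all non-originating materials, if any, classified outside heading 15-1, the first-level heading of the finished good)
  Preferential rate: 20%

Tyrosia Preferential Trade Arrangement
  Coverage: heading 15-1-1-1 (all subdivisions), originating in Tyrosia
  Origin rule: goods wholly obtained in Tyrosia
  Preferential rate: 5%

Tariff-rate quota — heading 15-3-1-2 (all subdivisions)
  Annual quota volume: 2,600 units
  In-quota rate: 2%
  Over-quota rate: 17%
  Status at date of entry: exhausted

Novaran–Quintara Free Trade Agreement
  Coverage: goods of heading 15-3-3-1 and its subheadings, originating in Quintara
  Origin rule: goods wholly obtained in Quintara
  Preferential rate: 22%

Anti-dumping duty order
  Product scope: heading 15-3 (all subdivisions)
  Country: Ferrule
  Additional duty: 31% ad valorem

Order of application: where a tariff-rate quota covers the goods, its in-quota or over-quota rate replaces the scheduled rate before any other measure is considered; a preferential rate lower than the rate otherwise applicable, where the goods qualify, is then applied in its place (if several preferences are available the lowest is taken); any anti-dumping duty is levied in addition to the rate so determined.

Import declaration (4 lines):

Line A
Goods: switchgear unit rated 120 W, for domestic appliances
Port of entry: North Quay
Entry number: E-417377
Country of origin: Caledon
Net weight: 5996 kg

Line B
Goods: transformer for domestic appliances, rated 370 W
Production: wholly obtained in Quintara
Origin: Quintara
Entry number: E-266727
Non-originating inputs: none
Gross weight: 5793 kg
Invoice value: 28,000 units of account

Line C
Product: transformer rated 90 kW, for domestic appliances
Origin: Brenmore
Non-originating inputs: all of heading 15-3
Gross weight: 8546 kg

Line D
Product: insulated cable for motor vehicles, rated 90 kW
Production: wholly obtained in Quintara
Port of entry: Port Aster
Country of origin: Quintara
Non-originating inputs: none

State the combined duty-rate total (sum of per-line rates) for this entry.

88%

Line A: switchgear unit → 15-1; rated 120 W → 15-1-3; for domestic appliances → 15-1-3-1. Scheduled 15%. No special measure applies. → 15%.
Line B: transformer → 15-2; rated 370 W → 15-2-2; for domestic appliances → 15-2-2-1. Scheduled 21%. Quintara agreement on 15-2-2: CTH met → 17% available; Quintara agreement on 15-3-3-1: 15-2-2-1 not covered; preferential 17%. → 17%.
Line C: transformer → 15-2; rated 90 kW → 15-2-1; for domestic appliances → 15-2-1-2. Scheduled 27%. Brenmore agreement on 15-1-1: 15-2-1-2 not covered. → 27%.
Line D: insulated cable → 15-3; rated 90 kW → 15-3-1; for motor vehicles → 15-3-1-1. Scheduled 29%. Quintara agreement on 15-2-2: 15-3-1-1 not covered; Quintara agreement on 15-3-3-1: 15-3-1-1 not covered. → 29%.
Sum: 15% + 17% + 27% + 29% = 88%.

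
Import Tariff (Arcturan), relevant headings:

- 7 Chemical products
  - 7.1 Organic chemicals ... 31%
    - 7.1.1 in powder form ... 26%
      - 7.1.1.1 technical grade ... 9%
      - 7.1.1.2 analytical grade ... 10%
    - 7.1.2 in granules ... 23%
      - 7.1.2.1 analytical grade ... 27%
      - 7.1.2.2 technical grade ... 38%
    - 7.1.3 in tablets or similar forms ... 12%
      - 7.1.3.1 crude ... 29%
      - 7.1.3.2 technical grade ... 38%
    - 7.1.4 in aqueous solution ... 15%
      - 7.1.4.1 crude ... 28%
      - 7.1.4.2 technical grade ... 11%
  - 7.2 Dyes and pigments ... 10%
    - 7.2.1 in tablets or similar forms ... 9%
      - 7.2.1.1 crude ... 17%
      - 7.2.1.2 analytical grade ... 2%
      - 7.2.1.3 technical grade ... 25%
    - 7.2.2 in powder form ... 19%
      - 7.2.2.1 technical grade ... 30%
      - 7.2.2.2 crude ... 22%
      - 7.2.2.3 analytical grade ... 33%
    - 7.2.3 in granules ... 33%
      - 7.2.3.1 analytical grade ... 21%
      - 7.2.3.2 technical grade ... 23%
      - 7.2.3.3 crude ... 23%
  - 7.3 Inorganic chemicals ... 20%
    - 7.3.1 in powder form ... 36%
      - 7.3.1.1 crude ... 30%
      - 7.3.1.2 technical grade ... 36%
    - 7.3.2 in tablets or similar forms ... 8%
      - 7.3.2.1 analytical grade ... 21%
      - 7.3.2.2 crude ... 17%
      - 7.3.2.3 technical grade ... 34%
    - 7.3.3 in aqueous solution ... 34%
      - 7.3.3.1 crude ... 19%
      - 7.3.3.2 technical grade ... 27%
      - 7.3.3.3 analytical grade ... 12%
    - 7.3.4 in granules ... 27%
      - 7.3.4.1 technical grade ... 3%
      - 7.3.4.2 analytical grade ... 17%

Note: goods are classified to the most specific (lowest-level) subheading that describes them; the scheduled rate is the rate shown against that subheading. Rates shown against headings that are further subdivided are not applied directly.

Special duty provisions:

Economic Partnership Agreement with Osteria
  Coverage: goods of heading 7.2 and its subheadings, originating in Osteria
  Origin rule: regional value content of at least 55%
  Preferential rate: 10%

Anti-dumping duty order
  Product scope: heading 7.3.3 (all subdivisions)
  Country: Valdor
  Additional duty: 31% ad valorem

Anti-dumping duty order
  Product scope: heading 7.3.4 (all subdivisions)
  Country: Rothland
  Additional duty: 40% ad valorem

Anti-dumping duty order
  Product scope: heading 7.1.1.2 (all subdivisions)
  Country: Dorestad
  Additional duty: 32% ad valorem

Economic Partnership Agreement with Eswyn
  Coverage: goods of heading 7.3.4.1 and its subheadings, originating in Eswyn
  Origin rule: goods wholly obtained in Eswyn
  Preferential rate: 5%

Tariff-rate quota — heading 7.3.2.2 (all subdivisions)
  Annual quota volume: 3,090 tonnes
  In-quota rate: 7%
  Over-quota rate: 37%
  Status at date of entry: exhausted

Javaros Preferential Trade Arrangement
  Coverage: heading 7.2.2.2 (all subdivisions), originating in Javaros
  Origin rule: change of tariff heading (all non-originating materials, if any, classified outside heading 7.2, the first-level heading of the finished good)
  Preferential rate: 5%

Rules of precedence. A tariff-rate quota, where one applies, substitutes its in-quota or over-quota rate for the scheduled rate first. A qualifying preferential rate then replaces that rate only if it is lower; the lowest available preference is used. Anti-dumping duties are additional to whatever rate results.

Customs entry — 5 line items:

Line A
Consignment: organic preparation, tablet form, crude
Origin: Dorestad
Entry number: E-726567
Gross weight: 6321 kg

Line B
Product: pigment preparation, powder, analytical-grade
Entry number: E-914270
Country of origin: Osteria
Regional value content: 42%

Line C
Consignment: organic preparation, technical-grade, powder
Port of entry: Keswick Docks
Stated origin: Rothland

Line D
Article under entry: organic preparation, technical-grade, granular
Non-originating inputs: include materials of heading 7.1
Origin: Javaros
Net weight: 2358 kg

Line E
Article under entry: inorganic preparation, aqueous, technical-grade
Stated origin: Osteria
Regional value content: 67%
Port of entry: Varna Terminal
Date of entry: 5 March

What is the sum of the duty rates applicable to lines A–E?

136%

Line A: organic → 7.1; tablet form → 7.1.3; crude → 7.1.3.1. Scheduled 29%. No special measure applies. → 29%.
Line B: pigment → 7.2; powder → 7.2.2; analytical-grade → 7.2.2.3. Scheduled 33%. Osteria agreement on 7.2: RVC < 55%. → 33%.
Line C: organic → 7.1; powder → 7.1.1; technical-grade → 7.1.1.1. Scheduled 9%. No special measure applies. → 9%.
Line D: organic → 7.1; granular → 7.1.2; technical-grade → 7.1.2.2. Scheduled 38%. Javaros agreement on 7.2.2.2: 7.1.2.2 not covered. → 38%.
Line E: inorganic → 7.3; aqueous → 7.3.3; technical-grade → 7.3.3.2. Scheduled 27%. Osteria agreement on 7.2: 7.3.3.2 not covered. → 27%.
Sum: 29% + 33% + 9% + 38% + 27% = 136%.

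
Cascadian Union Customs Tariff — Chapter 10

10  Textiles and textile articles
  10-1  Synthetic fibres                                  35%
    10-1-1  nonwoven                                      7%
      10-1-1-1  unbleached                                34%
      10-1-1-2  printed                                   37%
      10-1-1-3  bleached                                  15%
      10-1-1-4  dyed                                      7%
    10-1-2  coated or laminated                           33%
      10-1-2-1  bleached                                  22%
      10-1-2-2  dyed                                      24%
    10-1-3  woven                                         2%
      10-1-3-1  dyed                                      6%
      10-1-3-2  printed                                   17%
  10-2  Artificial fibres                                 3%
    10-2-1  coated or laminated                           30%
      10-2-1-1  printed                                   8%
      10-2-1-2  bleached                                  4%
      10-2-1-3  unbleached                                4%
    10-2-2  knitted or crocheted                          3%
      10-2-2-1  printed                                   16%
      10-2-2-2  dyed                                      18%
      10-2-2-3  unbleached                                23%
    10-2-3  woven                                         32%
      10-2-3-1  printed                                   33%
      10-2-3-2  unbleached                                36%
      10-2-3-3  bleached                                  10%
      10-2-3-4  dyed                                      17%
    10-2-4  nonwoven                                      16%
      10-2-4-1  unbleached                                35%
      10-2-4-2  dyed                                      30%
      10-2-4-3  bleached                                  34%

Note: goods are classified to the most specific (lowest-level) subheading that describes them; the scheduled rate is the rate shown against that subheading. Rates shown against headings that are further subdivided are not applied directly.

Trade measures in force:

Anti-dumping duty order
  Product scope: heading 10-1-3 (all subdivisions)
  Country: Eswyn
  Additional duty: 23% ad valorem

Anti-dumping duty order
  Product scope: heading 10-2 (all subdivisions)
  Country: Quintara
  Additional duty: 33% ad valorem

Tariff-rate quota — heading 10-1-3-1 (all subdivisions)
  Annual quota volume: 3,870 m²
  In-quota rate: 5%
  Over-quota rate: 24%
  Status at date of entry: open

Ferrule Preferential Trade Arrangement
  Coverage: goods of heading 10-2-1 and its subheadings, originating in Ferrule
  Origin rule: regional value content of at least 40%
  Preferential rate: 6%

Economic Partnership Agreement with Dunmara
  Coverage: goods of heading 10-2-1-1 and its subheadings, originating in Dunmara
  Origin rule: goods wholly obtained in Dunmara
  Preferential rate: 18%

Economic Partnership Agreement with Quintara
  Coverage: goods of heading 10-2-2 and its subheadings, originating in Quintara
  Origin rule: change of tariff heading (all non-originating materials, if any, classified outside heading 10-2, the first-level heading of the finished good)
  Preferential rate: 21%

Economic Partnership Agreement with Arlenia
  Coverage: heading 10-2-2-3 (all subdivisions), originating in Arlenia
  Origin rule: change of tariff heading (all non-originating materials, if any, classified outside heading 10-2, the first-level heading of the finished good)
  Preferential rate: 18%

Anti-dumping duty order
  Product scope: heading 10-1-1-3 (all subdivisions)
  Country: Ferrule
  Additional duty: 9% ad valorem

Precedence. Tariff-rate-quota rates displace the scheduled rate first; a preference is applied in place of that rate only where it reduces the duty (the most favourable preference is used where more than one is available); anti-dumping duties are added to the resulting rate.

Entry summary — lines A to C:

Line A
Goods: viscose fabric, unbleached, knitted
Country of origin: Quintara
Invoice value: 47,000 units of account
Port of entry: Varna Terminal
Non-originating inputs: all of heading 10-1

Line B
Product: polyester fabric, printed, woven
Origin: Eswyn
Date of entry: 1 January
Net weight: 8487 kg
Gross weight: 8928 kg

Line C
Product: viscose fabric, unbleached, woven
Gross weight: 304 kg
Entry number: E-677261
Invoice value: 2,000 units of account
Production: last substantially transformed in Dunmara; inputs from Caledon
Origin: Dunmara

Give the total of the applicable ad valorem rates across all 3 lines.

130%

Line A: viscose → 10-2; knitted → 10-2-2; unbleached → 10-2-2-3. Scheduled 23%. Quintara agreement on 10-2-2: CTH met → 21% available; preferential 21%; anti-dumping (Quintara, 10-2): +33%; total 21% + 33% = 54%. → 54%.
Line B: polyester → 10-1; woven → 10-1-3; printed → 10-1-3-2. Scheduled 17%. anti-dumping (Eswyn, 10-1-3): +23%; total 17% + 23% = 40%. → 40%.
Line C: viscose → 10-2; woven → 10-2-3; unbleached → 10-2-3-2. Scheduled 36%. Dunmara agreement on 10-2-1-1: 10-2-3-2 not covered. → 36%.
Sum: 54% + 40% + 36% = 130%.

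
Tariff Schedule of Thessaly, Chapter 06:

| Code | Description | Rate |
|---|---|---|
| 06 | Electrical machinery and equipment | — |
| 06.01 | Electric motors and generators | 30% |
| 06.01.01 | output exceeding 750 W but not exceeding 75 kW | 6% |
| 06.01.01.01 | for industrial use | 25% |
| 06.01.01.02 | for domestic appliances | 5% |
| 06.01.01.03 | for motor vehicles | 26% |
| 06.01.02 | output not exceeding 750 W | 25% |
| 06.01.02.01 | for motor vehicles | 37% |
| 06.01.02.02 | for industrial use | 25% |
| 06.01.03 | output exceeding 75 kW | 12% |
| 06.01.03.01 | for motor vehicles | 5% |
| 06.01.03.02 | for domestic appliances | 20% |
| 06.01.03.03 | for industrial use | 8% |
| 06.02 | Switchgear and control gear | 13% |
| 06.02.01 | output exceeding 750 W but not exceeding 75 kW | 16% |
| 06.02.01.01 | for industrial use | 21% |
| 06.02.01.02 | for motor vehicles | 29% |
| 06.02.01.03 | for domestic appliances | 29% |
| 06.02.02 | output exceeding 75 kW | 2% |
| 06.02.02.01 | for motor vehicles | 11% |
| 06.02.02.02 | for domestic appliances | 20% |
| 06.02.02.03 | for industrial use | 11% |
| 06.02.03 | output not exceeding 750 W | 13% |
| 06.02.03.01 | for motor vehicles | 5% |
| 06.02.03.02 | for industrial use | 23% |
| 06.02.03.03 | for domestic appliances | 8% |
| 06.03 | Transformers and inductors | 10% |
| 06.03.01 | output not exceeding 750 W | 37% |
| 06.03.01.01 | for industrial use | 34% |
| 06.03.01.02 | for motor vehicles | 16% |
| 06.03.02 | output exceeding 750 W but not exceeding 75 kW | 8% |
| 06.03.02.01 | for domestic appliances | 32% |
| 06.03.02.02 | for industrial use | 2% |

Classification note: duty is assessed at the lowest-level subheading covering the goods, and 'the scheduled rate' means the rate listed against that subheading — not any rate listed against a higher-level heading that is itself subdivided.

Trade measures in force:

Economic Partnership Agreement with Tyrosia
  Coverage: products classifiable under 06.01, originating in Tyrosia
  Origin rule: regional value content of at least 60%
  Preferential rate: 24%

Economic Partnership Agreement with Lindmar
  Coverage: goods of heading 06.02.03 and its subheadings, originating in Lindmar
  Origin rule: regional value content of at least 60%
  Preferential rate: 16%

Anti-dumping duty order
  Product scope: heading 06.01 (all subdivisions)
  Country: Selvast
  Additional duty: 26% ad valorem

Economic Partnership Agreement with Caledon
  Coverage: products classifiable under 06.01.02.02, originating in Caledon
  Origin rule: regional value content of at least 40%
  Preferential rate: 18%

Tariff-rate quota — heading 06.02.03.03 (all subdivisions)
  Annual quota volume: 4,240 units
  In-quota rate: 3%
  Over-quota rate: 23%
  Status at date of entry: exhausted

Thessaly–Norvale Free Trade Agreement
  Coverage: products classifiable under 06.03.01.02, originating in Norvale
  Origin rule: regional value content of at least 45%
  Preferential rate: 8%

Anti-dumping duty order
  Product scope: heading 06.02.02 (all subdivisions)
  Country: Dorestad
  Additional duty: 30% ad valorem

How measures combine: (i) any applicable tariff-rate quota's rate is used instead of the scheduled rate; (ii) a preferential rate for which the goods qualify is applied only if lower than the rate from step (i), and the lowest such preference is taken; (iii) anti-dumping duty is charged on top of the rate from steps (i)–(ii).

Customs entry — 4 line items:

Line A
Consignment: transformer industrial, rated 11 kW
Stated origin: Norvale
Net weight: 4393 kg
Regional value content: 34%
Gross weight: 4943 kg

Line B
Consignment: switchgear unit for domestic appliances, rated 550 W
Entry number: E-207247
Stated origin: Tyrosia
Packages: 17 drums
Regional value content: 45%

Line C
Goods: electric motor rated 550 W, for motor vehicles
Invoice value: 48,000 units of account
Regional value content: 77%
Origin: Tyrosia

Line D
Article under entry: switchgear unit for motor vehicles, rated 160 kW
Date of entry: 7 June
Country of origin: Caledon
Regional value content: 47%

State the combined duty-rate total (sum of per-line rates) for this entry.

60%

Line A: transformer → 06.03; rated 11 kW → 06.03.02; industrial → 06.03.02.02. Scheduled 2%. Norvale agreement on 06.03.01.02: 06.03.02.02 not covered. → 2%.
Line B: switchgear unit → 06.02; rated 550 W → 06.02.03; for domestic appliances → 06.02.03.03. Scheduled 8%. quota on 06.02.03.03 exhausted → over-quota 23%; Tyrosia agreement on 06.01: 06.02.03.03 not covered. → 23%.
Line C: electric motor → 06.01; rated 550 W → 06.01.02; for motor vehicles → 06.01.02.01. Scheduled 37%. Tyrosia agreement on 06.01: RVC ≥ 60% → 24% available; preferential 24%. → 24%.
Line D: switchgear unit → 06.02; rated 160 kW → 06.02.02; for motor vehicles → 06.02.02.01. Scheduled 11%. Caledon agreement on 06.01.02.02: 06.02.02.01 not covered. → 11%.
Sum: 2% + 23% + 24% + 11% = 60%.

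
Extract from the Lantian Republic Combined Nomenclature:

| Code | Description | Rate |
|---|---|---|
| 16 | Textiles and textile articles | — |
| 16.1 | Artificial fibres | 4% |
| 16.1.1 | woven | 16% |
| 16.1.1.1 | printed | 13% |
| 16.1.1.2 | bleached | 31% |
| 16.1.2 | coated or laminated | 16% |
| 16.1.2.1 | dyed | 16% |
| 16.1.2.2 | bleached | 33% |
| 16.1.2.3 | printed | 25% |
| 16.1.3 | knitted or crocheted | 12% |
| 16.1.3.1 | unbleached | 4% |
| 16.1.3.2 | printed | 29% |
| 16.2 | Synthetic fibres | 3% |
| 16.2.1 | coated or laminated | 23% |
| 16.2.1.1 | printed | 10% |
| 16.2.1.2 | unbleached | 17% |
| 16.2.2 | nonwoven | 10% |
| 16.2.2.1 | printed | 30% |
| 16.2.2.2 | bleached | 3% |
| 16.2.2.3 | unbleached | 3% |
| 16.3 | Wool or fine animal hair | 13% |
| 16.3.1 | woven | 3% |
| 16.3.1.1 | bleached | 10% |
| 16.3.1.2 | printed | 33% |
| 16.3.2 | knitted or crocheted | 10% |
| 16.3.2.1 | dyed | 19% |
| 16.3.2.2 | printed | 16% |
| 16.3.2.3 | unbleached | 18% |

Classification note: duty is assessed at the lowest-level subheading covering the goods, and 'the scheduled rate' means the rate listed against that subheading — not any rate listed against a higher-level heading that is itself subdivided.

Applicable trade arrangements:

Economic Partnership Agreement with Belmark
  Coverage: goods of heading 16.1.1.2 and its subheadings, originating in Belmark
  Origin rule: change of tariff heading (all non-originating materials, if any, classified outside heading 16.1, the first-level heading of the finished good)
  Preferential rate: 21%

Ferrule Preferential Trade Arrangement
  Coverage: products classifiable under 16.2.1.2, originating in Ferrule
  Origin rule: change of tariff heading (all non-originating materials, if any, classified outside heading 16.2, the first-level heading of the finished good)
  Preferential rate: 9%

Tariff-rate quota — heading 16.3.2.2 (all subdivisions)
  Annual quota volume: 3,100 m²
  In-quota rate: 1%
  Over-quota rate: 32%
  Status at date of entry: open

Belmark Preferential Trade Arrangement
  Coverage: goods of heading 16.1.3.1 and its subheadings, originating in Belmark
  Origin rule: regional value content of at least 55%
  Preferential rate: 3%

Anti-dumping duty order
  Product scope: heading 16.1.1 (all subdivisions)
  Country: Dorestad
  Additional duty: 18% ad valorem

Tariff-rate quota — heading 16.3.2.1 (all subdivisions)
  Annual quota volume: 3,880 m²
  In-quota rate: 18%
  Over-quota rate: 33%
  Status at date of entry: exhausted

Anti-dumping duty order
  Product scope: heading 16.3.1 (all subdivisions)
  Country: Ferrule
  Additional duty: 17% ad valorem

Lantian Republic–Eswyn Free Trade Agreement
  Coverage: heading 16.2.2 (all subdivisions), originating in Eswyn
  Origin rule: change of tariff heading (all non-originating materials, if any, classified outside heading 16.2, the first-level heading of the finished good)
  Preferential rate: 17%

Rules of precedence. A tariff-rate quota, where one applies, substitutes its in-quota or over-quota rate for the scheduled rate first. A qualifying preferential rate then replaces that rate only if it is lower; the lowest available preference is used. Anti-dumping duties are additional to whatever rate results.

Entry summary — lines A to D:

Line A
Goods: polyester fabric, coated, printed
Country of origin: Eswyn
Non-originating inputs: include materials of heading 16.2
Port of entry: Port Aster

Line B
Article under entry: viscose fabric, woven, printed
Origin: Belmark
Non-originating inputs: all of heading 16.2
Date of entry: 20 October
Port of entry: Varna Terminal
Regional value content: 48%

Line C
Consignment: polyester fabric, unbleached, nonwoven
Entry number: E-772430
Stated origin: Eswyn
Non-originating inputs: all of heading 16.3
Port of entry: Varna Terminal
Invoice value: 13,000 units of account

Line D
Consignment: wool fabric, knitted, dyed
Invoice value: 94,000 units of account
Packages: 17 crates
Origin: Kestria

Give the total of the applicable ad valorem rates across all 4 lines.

59%

Line A: polyester → 16.2; coated → 16.2.1; printed → 16.2.1.1. Scheduled 10%. Eswyn agreement on 16.2.2: 16.2.1.1 not covered. → 10%.
Line B: viscose → 16.1; woven → 16.1.1; printed → 16.1.1.1. Scheduled 13%. Belmark agreement on 16.1.1.2: 16.1.1.1 not covered; Belmark agreement on 16.1.3.1: 16.1.1.1 not covered. → 13%.
Line C: polyester → 16.2; nonwoven → 16.2.2; unbleached → 16.2.2.3. Scheduled 3%. Eswyn agreement on 16.2.2: CTH met → 17% available; preference 17% not lower than 3% → no reduction. → 3%.
Line D: wool → 16.3; knitted → 16.3.2; dyed → 16.3.2.1. Scheduled 19%. quota on 16.3.2.1 exhausted → over-quota 33%. → 33%.
Sum: 10% + 13% + 3% + 33% = 59%.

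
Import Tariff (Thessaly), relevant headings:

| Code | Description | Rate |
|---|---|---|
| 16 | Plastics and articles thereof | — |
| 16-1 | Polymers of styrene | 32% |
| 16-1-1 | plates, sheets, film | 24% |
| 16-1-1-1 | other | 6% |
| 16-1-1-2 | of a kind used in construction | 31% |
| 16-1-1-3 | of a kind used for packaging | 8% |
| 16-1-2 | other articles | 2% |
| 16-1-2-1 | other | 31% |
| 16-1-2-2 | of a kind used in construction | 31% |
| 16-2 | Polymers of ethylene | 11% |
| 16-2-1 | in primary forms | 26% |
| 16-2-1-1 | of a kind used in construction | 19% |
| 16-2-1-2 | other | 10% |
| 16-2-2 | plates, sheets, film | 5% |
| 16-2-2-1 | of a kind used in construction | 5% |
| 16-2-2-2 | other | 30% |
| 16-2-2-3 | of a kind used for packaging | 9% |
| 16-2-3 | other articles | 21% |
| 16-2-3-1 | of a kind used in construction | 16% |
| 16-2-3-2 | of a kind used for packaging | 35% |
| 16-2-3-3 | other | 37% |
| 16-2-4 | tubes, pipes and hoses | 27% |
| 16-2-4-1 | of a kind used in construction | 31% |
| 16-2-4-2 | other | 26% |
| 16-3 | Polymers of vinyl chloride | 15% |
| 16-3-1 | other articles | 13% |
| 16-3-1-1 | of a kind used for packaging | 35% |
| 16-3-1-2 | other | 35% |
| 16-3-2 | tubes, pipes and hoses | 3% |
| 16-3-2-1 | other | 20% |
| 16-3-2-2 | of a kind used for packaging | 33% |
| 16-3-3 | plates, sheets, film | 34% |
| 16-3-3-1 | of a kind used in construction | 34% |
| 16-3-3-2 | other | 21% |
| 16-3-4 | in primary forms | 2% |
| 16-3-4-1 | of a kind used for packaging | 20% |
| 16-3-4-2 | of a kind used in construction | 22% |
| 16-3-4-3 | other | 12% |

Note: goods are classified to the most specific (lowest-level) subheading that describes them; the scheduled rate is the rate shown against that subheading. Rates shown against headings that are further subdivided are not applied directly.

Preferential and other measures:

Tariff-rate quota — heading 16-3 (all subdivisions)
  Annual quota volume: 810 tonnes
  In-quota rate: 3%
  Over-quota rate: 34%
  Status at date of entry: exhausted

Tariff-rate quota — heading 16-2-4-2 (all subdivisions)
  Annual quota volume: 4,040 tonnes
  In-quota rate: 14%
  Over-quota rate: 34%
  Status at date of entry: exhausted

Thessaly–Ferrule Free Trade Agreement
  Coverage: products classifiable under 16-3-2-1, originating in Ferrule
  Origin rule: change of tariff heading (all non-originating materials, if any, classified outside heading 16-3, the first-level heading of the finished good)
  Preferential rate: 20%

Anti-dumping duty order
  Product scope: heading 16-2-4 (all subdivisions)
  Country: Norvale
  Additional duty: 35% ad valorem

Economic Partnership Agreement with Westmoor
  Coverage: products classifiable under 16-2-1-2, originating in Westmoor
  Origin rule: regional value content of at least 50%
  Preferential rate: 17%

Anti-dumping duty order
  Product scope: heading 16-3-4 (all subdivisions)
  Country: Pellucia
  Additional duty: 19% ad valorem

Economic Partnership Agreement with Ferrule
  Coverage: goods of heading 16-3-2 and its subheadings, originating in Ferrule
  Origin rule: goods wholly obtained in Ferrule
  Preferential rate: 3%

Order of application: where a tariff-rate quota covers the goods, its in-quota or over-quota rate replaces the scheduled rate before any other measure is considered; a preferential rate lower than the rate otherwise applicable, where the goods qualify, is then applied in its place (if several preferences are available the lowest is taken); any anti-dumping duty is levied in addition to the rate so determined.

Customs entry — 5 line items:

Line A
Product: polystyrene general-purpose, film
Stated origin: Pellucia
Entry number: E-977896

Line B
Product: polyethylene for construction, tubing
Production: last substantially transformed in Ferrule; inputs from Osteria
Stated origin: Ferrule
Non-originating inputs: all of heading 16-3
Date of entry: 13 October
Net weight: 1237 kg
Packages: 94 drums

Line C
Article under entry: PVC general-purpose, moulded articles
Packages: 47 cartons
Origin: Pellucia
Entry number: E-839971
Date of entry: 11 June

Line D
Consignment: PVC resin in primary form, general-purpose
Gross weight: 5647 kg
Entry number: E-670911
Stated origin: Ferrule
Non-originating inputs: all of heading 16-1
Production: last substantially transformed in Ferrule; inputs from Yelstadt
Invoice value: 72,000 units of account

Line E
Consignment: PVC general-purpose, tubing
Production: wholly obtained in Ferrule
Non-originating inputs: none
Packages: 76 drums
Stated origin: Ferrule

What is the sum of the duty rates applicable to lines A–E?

Line A: polystyrene → 16-1; film → 16-1-1; general-purpose → 16-1-1-1. Scheduled 6%. No special measure applies. → 6%.
Line B: polyethylene → 16-2; tubing → 16-2-4; for construction → 16-2-4-1. Scheduled 31%. Ferrule agreement on 16-3-2-1: 16-2-4-1 not covered; Ferrule agreement on 16-3-2: 16-2-4-1 not covered. → 31%.
Line C: PVC → 16-3; moulded articles → 16-3-1; general-purpose → 16-3-1-2. Scheduled 35%. quota on 16-3 exhausted → over-quota 34%. → 34%.
Line D: PVC → 16-3; resin in primary form → 16-3-4; general-purpose → 16-3-4-3. Scheduled 12%. quota on 16-3 exhausted → over-quota 34%; Ferrule agreement on 16-3-2-1: 16-3-4-3 not covered; Ferrule agreement on 16-3-2: 16-3-4-3 not covered. → 34%.
Line E: PVC → 16-3; tubing → 16-3-2; general-purpose → 16-3-2-1. Scheduled 20%. quota on 16-3 exhausted → over-quota 34%; Ferrule agreement on 16-3-2-1: CTH met → 20% available; Ferrule agreement on 16-3-2: wholly obtained → 3% available; preferential 3%. → 3%.
Sum: 6% + 31% + 34% + 34% + 3% = 108%.

108%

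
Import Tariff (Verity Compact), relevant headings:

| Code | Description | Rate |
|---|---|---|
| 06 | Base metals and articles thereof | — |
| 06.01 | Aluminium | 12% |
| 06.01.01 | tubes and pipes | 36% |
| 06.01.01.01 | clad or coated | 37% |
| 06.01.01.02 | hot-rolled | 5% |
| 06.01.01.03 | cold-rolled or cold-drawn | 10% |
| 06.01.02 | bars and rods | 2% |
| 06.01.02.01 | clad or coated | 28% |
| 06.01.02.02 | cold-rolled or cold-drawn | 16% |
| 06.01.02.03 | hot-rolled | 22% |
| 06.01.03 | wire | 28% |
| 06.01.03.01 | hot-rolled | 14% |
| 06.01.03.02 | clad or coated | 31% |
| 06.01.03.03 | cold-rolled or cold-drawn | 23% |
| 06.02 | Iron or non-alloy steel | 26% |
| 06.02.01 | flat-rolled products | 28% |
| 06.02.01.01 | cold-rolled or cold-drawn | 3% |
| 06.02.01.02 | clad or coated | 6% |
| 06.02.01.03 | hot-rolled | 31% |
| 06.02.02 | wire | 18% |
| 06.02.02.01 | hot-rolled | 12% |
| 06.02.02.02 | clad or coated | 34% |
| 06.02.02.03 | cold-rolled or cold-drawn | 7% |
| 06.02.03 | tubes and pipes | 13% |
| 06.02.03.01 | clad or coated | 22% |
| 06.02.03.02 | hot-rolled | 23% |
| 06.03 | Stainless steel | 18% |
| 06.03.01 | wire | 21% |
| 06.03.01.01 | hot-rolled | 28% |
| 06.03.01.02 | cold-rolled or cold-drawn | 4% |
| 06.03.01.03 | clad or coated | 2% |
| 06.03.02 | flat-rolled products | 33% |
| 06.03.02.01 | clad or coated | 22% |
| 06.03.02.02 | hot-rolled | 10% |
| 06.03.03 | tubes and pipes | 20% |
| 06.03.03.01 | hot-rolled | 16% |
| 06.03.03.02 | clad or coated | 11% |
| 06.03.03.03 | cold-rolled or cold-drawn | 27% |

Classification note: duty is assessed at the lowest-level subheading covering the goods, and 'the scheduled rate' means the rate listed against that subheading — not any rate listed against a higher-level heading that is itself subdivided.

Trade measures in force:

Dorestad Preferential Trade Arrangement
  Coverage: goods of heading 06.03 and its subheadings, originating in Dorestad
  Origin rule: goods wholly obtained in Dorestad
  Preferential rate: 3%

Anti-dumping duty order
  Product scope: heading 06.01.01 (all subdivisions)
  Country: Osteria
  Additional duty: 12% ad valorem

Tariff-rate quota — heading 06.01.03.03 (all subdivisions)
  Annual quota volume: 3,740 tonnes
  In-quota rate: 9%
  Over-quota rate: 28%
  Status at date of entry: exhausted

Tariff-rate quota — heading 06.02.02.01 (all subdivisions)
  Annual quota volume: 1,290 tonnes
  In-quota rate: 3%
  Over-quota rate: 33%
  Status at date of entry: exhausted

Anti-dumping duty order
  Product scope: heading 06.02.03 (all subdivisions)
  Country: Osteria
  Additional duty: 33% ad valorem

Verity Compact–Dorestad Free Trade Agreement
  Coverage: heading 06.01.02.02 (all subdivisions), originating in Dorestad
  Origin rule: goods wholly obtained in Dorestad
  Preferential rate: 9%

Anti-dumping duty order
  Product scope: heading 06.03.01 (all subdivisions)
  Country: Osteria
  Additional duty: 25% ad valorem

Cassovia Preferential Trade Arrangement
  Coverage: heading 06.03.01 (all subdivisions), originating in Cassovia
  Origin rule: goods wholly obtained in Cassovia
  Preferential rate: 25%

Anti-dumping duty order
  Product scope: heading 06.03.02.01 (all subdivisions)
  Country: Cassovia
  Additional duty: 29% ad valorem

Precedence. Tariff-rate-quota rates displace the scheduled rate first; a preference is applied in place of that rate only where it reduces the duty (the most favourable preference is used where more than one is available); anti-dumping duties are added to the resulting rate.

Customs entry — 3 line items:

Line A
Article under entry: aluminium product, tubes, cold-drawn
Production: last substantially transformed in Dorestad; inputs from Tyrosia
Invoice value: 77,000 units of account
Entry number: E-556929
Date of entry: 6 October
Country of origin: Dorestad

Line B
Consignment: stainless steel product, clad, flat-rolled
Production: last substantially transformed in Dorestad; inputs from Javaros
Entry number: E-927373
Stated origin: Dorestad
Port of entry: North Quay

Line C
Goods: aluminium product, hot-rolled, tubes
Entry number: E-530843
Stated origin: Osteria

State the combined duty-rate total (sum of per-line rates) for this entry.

49%

Line A: aluminium → 06.01; tubes → 06.01.01; cold-drawn → 06.01.01.03. Scheduled 10%. Dorestad agreement on 06.03: 06.01.01.03 not covered; Dorestad agreement on 06.01.02.02: 06.01.01.03 not covered. → 10%.
Line B: stainless steel → 06.03; flat-rolled → 06.03.02; clad → 06.03.02.01. Scheduled 22%. Dorestad agreement on 06.03: not wholly obtained; Dorestad agreement on 06.01.02.02: 06.03.02.01 not covered. → 22%.
Line C: aluminium → 06.01; tubes → 06.01.01; hot-rolled → 06.01.01.02. Scheduled 5%. anti-dumping (Osteria, 06.01.01): +12%; total 5% + 12% = 17%. → 17%.
Sum: 10% + 22% + 17% = 49%.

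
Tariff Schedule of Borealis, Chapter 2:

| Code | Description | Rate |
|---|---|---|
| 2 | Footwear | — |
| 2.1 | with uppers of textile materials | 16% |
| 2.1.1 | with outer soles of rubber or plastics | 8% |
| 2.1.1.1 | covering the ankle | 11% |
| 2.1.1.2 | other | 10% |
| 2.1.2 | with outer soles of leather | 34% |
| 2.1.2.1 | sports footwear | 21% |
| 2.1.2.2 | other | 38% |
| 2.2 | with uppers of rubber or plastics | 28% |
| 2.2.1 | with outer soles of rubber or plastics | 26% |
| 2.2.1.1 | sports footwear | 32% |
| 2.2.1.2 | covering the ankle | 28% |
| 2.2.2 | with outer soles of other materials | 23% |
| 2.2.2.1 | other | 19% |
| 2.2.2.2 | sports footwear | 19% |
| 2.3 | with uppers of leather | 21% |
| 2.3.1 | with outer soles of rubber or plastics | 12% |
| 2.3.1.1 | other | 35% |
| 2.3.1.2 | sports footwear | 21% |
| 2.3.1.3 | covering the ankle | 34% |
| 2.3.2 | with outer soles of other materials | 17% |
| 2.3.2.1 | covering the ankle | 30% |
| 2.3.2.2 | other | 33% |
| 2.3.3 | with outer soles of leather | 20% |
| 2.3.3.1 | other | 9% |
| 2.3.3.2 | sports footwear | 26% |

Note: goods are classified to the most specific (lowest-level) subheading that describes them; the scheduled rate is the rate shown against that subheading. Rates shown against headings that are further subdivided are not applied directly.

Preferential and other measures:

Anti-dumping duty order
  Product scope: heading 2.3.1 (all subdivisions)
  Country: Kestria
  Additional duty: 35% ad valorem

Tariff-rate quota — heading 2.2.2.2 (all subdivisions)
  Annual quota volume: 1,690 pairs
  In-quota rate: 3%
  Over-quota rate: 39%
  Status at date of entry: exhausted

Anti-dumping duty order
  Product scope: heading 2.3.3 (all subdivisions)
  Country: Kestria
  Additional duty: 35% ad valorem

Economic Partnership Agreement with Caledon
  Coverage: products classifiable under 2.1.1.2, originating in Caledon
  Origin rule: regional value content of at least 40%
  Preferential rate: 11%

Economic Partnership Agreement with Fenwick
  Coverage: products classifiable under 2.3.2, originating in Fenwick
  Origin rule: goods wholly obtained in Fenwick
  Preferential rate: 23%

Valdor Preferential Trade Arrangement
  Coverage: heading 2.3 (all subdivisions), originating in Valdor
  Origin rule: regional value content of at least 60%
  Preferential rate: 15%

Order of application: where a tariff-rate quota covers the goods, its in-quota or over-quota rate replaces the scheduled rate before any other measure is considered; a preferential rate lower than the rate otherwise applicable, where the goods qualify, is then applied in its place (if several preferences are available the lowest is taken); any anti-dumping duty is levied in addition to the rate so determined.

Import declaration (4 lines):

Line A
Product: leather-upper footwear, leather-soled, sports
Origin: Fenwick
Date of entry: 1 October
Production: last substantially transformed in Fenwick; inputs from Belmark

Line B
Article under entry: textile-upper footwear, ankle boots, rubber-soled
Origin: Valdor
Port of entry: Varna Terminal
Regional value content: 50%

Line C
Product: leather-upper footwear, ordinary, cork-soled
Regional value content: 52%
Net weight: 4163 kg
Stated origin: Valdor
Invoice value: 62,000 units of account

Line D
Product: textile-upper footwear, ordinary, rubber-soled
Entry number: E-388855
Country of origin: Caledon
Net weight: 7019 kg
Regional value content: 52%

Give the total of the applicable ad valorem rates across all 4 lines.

Line A: leather-upper → 2.3; leather-soled → 2.3.3; sports → 2.3.3.2. Scheduled 26%. Fenwick agreement on 2.3.2: 2.3.3.2 not covered. → 26%.
Line B: textile-upper → 2.1; rubber-soled → 2.1.1; ankle boots → 2.1.1.1. Scheduled 11%. Valdor agreement on 2.3: 2.1.1.1 not covered. → 11%.
Line C: leather-upper → 2.3; cork-soled → 2.3.2; ordinary → 2.3.2.2. Scheduled 33%. Valdor agreement on 2.3: RVC < 60%. → 33%.
Line D: textile-upper → 2.1; rubber-soled → 2.1.1; ordinary → 2.1.1.2. Scheduled 10%. Caledon agreement on 2.1.1.2: RVC ≥ 40% → 11% available; preference 11% not lower than 10% → no reduction. → 10%.
Sum: 26% + 11% + 33% + 10% = 80%.

80%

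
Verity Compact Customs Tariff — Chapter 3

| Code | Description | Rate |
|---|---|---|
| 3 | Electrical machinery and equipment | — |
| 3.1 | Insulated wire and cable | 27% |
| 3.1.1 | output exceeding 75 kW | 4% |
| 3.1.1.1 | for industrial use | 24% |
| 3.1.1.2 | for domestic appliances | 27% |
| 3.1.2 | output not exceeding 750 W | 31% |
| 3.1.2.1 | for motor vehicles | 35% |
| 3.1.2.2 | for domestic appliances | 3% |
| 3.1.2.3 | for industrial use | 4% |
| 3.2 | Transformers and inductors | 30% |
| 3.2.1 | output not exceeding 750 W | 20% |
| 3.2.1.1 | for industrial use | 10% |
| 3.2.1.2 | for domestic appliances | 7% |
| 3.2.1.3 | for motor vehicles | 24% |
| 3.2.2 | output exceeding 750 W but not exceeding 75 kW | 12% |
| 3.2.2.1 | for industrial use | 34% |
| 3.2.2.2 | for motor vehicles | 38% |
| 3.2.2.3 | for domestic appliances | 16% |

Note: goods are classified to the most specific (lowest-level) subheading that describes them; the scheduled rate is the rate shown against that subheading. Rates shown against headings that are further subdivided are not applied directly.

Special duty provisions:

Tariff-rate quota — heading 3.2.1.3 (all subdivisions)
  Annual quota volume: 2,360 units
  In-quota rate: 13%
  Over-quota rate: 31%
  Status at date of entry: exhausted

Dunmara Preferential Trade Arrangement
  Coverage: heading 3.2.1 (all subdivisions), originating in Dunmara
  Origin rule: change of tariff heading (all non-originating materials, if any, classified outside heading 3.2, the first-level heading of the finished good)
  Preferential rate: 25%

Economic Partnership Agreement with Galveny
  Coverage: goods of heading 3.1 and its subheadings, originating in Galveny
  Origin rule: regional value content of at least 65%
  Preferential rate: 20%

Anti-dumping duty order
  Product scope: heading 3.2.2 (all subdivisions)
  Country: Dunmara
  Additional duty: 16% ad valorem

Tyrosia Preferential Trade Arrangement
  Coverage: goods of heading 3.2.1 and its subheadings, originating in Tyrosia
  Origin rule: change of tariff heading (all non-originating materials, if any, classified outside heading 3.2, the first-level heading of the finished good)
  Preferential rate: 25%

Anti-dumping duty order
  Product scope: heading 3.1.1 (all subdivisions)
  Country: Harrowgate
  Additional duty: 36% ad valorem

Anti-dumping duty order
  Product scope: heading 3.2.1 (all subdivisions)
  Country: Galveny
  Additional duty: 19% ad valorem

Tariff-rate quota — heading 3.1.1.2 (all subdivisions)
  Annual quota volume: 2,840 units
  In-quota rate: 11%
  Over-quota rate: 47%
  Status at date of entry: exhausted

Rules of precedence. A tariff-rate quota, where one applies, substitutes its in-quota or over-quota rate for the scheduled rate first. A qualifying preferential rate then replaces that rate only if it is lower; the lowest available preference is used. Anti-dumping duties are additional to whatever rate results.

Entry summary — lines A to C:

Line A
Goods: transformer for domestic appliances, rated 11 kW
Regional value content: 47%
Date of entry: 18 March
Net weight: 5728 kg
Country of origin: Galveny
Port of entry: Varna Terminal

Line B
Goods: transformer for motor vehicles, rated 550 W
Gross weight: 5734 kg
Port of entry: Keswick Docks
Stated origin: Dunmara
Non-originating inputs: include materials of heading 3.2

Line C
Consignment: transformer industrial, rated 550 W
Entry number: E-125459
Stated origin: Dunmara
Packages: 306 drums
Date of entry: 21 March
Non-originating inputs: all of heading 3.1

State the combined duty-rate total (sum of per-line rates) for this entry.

Line A: transformer → 3.2; rated 11 kW → 3.2.2; for domestic appliances → 3.2.2.3. Scheduled 16%. Galveny agreement on 3.1: 3.2.2.3 not covered. → 16%.
Line B: transformer → 3.2; rated 550 W → 3.2.1; for motor vehicles → 3.2.1.3. Scheduled 24%. quota on 3.2.1.3 exhausted → over-quota 31%; Dunmara agreement on 3.2.1: CTH not met. → 31%.
Line C: transformer → 3.2; rated 550 W → 3.2.1; industrial → 3.2.1.1. Scheduled 10%. Dunmara agreement on 3.2.1: CTH met → 25% available; preference 25% not lower than 10% → no reduction. → 10%.
Sum: 16% + 31% + 10% = 57%.

57%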